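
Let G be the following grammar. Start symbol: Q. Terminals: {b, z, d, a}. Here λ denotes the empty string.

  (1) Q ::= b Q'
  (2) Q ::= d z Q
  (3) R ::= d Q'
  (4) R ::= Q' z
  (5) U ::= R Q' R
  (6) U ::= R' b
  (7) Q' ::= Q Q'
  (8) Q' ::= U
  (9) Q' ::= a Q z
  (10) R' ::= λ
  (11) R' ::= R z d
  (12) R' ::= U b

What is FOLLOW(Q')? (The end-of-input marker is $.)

{$, a, b, d, z}

FIRST(Q) = {b, d}
FIRST(R) = {a, b, d}  (via Q' z)
FIRST(U) = {a, b, d}  (via R Q' R, R' b)
FIRST(Q') = {a, b, d}  (via Q Q', U)
FIRST(R') = {λ, a, b, d}  (via R z d, U b)
FOLLOW(Q) includes $ since Q is the start symbol.
FOLLOW(Q): in Q::=d z Q, the suffix after Q is empty (adds nothing new); in Q'::=Q Q', Q is followed by Q' with FIRST {a, b, d}; in Q'::=a Q z, Q is followed by z with FIRST {z}. Thus FOLLOW(Q) = {$, a, b, d, z}.
FOLLOW(R'): in U::=R' b, R' is followed by b with FIRST {b}. Thus FOLLOW(R') = {b}.
FOLLOW(R): in U::=R Q' R (occurrence 1), R is followed by Q' R with FIRST {a, b, d}; in U::=R Q' R (occurrence 2), the suffix after R is empty, so FOLLOW(R) ⊇ FOLLOW(U) = {$, a, b, d, z}; in R'::=R z d, R is followed by z d with FIRST {z}. Thus FOLLOW(R) = {$, a, b, d, z}.
FOLLOW(Q'): in Q::=b Q', the suffix after Q' is empty, so FOLLOW(Q') ⊇ FOLLOW(Q) = {$, a, b, d, z}; in R::=d Q', the suffix after Q' is empty, so FOLLOW(Q') ⊇ FOLLOW(R) = {$, a, b, d, z}; in R::=Q' z, Q' is followed by z with FIRST {z}; in U::=R Q' R, Q' is followed by R with FIRST {a, b, d}; in Q'::=Q Q', the suffix after Q' is empty (adds nothing new). Thus FOLLOW(Q') = {$, a, b, d, z}.
FOLLOW(U): in Q'::=U, the suffix after U is empty, so FOLLOW(U) ⊇ FOLLOW(Q') = {$, a, b, d, z}; in R'::=U b, U is followed by b with FIRST {b}. Thus FOLLOW(U) = {$, a, b, d, z}.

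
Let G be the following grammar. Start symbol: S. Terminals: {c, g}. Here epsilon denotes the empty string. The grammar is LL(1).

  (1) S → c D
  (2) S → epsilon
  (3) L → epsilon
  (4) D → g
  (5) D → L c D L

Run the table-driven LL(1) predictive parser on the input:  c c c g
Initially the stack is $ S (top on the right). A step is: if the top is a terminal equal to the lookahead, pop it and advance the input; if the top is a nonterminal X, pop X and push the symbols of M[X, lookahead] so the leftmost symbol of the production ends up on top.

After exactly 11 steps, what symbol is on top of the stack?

      Stack        Input      Action
   1  $ S          c c c g $  expand S → c D
   2  $ D c        c c c g $  match c
   3  $ D          c c g $    expand D → L c D L
   4  $ L D c L    c c g $    expand L → epsilon
   5  $ L D c      c c g $    match c
   6  $ L D        c g $      expand D → L c D L
   7  $ L L D c L  c g $      expand L → epsilon
   8  $ L L D c    c g $      match c
   9  $ L L D      g $        expand D → g
  10  $ L L g      g $        match g
  11  $ L L        $          expand L → epsilon
Stack after step 11: $ L (top = L).

L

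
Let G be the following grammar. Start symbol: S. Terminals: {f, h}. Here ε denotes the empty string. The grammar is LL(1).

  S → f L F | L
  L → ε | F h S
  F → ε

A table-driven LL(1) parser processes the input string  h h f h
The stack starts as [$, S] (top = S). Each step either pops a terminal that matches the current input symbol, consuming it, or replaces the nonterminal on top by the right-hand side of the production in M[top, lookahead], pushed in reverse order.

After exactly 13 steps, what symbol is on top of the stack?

step 1: stack=$ S  input=h h f h $  — expand S → L
step 2: stack=$ L  input=h h f h $  — expand L → F h S
step 3: stack=$ S h F  input=h h f h $  — expand F → ε
step 4: stack=$ S h  input=h h f h $  — match h
step 5: stack=$ S  input=h f h $  — expand S → L
step 6: stack=$ L  input=h f h $  — expand L → F h S
step 7: stack=$ S h F  input=h f h $  — expand F → ε
step 8: stack=$ S h  input=h f h $  — match h
step 9: stack=$ S  input=f h $  — expand S → f L F
step 10: stack=$ F L f  input=f h $  — match f
step 11: stack=$ F L  input=h $  — expand L → F h S
step 12: stack=$ F S h F  input=h $  — expand F → ε
step 13: stack=$ F S h  input=h $  — match h
Stack after step 13: $ F S (top = S).

S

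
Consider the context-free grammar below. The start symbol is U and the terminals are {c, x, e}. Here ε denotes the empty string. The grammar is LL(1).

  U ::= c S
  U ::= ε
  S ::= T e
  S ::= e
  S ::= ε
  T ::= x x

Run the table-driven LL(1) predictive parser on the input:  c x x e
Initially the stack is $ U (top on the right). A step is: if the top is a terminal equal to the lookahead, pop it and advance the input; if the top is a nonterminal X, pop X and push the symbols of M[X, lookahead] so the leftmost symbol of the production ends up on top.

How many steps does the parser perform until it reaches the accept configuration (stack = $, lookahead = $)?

step 1: stack=$ U  input=c x x e $  — expand U ::= c S
step 2: stack=$ S c  input=c x x e $  — match c
step 3: stack=$ S  input=x x e $  — expand S ::= T e
step 4: stack=$ e T  input=x x e $  — expand T ::= x x
step 5: stack=$ e x x  input=x x e $  — match x
step 6: stack=$ e x  input=x e $  — match x
step 7: stack=$ e  input=e $  — match e
Accept reached after 7 steps.

7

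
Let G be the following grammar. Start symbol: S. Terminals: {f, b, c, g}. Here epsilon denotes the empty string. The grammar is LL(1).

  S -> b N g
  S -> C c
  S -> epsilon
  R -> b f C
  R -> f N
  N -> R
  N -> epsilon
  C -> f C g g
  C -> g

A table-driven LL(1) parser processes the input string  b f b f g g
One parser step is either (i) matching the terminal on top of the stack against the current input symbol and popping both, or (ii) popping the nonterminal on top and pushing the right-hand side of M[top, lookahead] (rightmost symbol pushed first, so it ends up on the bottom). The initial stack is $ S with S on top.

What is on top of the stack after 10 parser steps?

step 1: stack=$ S  input=b f b f g g $  — expand S -> b N g
step 2: stack=$ g N b  input=b f b f g g $  — match b
step 3: stack=$ g N  input=f b f g g $  — expand N -> R
step 4: stack=$ g R  input=f b f g g $  — expand R -> f N
step 5: stack=$ g N f  input=f b f g g $  — match f
step 6: stack=$ g N  input=b f g g $  — expand N -> R
step 7: stack=$ g R  input=b f g g $  — expand R -> b f C
step 8: stack=$ g C f b  input=b f g g $  — match b
step 9: stack=$ g C f  input=f g g $  — match f
step 10: stack=$ g C  input=g g $  — expand C -> g
Stack after step 10: $ g g (top = g).

g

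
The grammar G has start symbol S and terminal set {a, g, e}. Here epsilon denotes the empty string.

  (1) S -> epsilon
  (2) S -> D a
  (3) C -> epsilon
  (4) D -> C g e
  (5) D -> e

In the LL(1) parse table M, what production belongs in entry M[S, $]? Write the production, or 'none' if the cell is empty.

S -> epsilon

FIRST(C) = {epsilon}
FIRST(D) = {e, g}  (via C g e)
FIRST(S) = {epsilon, e, g}  (via D a)
FOLLOW(S) includes $ since S is the start symbol.
FOLLOW(S): S appears on no right-hand side. Thus FOLLOW(S) = {$}.
For S -> epsilon: FIRST(epsilon) = {epsilon}, so it goes in M[S, t] for t ∈ {}; since epsilon ∈ FIRST, also for every t ∈ FOLLOW(S) = {$}.
For S -> D a: FIRST(D a) = {e, g}, so it goes in M[S, t] for t ∈ {e, g}.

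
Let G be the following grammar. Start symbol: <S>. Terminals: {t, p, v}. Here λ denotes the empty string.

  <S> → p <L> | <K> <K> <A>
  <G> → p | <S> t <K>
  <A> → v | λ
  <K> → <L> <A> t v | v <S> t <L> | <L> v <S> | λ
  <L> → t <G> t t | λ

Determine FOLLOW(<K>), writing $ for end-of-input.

{$, t, v}

FIRST(<A>): from <A>→v we get {v}; from <A>→λ we get {λ}. So FIRST(<A>) = {λ, v}.
FIRST(<L>): from <L>→t <G> t t we get {t}; from <L>→λ we get {λ}. So FIRST(<L>) = {λ, t}.
FIRST(<K>): from <K>→<L> <A> t v we get {t, v}; from <K>→v <S> t <L> we get {v}; from <K>→<L> v <S> we get {t, v}; from <K>→λ we get {λ}. So FIRST(<K>) = {λ, t, v}.
FIRST(<S>): from <S>→p <L> we get {p}; from <S>→<K> <K> <A> we get {λ, t, v}. So FIRST(<S>) = {λ, p, t, v}.
FIRST(<G>): from <G>→p we get {p}; from <G>→<S> t <K> we get {p, t, v}. So FIRST(<G>) = {p, t, v}.
FOLLOW(<S>) includes $ since <S> is the start symbol.
FOLLOW(<G>): in <L>→t <G> t t, <G> is followed by t t with FIRST {t}. Thus FOLLOW(<G>) = {t}.
FOLLOW(<S>): in <G>→<S> t <K>, <S> is followed by t <K> with FIRST {t}; in <K>→v <S> t <L>, <S> is followed by t <L> with FIRST {t}; in <K>→<L> v <S>, the suffix after <S> is empty, so FOLLOW(<S>) ⊇ FOLLOW(<K>) = {$, t, v}. Thus FOLLOW(<S>) = {$, t, v}.
FOLLOW(<A>): in <S>→<K> <K> <A>, the suffix after <A> is empty, so FOLLOW(<A>) ⊇ FOLLOW(<S>) = {$, t, v}; in <K>→<L> <A> t v, <A> is followed by t v with FIRST {t}. Thus FOLLOW(<A>) = {$, t, v}.
FOLLOW(<K>): in <S>→<K> <K> <A> (occurrence 1), <K> is followed by <K> <A> with FIRST {λ, t, v}; in <S>→<K> <K> <A> (occurrence 1), the suffix after <K> is nullable, so FOLLOW(<K>) ⊇ FOLLOW(<S>) = {$, t, v}; in <S>→<K> <K> <A> (occurrence 2), <K> is followed by <A> with FIRST {λ, v}; in <S>→<K> <K> <A> (occurrence 2), the suffix after <K> is nullable, so FOLLOW(<K>) ⊇ FOLLOW(<S>) = {$, t, v}; in <G>→<S> t <K>, the suffix after <K> is empty, so FOLLOW(<K>) ⊇ FOLLOW(<G>) = {t}. Thus FOLLOW(<K>) = {$, t, v}.
FOLLOW(<L>): in <S>→p <L>, the suffix after <L> is empty, so FOLLOW(<L>) ⊇ FOLLOW(<S>) = {$, t, v}; in <K>→<L> <A> t v, <L> is followed by <A> t v with FIRST {t, v}; in <K>→v <S> t <L>, the suffix after <L> is empty, so FOLLOW(<L>) ⊇ FOLLOW(<K>) = {$, t, v}; in <K>→<L> v <S>, <L> is followed by v <S> with FIRST {v}. Thus FOLLOW(<L>) = {$, t, v}.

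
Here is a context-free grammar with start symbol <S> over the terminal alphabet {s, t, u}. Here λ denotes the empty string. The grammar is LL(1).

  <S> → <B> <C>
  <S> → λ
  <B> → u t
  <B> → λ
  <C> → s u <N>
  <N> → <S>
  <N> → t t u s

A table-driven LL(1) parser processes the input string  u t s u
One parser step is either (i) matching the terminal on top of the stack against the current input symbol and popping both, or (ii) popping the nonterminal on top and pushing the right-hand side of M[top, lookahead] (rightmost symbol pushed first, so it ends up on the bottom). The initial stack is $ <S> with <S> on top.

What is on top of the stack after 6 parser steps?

u

step 1: stack=$ <S>  input=u t s u $  — expand <S> → <B> <C>
step 2: stack=$ <C> <B>  input=u t s u $  — expand <B> → u t
step 3: stack=$ <C> t u  input=u t s u $  — match u
step 4: stack=$ <C> t  input=t s u $  — match t
step 5: stack=$ <C>  input=s u $  — expand <C> → s u <N>
step 6: stack=$ <N> u s  input=s u $  — match s
Stack after step 6: $ <N> u (top = u).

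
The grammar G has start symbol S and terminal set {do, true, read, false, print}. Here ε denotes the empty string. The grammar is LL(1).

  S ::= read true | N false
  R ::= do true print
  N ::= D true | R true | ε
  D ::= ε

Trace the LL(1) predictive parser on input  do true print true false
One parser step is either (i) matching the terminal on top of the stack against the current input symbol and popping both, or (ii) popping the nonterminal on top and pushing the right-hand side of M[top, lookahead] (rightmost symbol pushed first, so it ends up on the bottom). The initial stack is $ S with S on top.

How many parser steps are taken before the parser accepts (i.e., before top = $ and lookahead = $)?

     Stack                       Input                       Action
  1  $ S                         do true print true false $  expand S ::= N false
  2  $ false N                   do true print true false $  expand N ::= R true
  3  $ false true R              do true print true false $  expand R ::= do true print
  4  $ false true print true do  do true print true false $  match do
  5  $ false true print true     true print true false $     match true
  6  $ false true print          print true false $          match print
  7  $ false true                true false $                match true
  8  $ false                     false $                     match false
Accept reached after 8 steps.

8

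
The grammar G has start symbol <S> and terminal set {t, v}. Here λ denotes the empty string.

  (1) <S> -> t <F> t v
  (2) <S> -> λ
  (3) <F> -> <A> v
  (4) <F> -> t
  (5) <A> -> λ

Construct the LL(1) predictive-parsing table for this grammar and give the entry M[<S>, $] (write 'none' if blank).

<S> -> λ

FIRST(<S>): from <S>->t <F> t v we get {t}; from <S>->λ we get {λ}. So FIRST(<S>) = {λ, t}.
FIRST(<A>): from <A>->λ we get {λ}. So FIRST(<A>) = {λ}.
FIRST(<F>): from <F>-><A> v we get {v}; from <F>->t we get {t}. So FIRST(<F>) = {t, v}.
FOLLOW(<S>) includes $ since <S> is the start symbol.
FOLLOW(<S>): <S> appears on no right-hand side. Thus FOLLOW(<S>) = {$}.
For <S> -> t <F> t v: FIRST(t <F> t v) = {t}, so it goes in M[<S>, t] for t ∈ {t}.
For <S> -> λ: FIRST(λ) = {λ}, so it goes in M[<S>, t] for t ∈ {}; since λ ∈ FIRST, also for every t ∈ FOLLOW(<S>) = {$}.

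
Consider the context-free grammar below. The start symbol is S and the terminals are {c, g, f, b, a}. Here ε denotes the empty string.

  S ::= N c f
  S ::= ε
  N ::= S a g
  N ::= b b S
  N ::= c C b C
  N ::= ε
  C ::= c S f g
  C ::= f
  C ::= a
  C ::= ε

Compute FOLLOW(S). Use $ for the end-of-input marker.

{$, a, c, f}

FIRST(C) = {ε, a, c, f}
FIRST(S) = {ε, a, b, c}  (via N c f)
FIRST(N) = {ε, a, b, c}  (via S a g)
FOLLOW(S) includes $ since S is the start symbol.
FOLLOW(N): in S::=N c f, N is followed by c f with FIRST {c}. Thus FOLLOW(N) = {c}.
FOLLOW(S): in N::=S a g, S is followed by a g with FIRST {a}; in N::=b b S, the suffix after S is empty, so FOLLOW(S) ⊇ FOLLOW(N) = {c}; in C::=c S f g, S is followed by f g with FIRST {f}. Thus FOLLOW(S) = {$, a, c, f}.
FOLLOW(C): in N::=c C b C (occurrence 1), C is followed by b C with FIRST {b}; in N::=c C b C (occurrence 2), the suffix after C is empty, so FOLLOW(C) ⊇ FOLLOW(N) = {c}. Thus FOLLOW(C) = {b, c}.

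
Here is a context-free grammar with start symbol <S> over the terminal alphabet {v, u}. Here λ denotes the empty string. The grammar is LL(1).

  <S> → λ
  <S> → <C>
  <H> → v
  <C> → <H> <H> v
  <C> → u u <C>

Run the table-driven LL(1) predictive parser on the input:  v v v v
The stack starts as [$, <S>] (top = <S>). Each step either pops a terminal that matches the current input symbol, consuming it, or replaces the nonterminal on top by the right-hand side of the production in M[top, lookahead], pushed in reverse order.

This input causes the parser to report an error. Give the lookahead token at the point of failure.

v

step 1: stack=$ <S>  input=v v v v $  — expand <S> → <C>
step 2: stack=$ <C>  input=v v v v $  — expand <C> → <H> <H> v
step 3: stack=$ v <H> <H>  input=v v v v $  — expand <H> → v
step 4: stack=$ v <H> v  input=v v v v $  — match v
step 5: stack=$ v <H>  input=v v v $  — expand <H> → v
step 6: stack=$ v v  input=v v v $  — match v
step 7: stack=$ v  input=v v $  — match v
step 8: stack=$  input=v $  — error: stack empty but input remains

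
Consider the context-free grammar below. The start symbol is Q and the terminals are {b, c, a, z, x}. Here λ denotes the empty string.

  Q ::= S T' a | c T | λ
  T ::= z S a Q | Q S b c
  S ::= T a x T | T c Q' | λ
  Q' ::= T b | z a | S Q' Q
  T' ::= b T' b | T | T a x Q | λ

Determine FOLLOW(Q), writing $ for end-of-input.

FIRST(Q) = {λ, a, b, c, z}  (via S T' a)
FIRST(T) = {a, b, c, z}  (via Q S b c)
FIRST(S) = {λ, a, b, c, z}  (via T a x T, T c Q')
FIRST(T') = {λ, a, b, c, z}  (via T, T a x Q)
FIRST(Q') = {a, b, c, z}  (via T b, S Q' Q)
FOLLOW(Q) includes $ since Q is the start symbol.
FOLLOW(S): in Q::=S T' a, S is followed by T' a with FIRST {a, b, c, z}; in T::=z S a Q, S is followed by a Q with FIRST {a}; in T::=Q S b c, S is followed by b c with FIRST {b}; in Q'::=S Q' Q, S is followed by Q' Q with FIRST {a, b, c, z}. Thus FOLLOW(S) = {a, b, c, z}.
FOLLOW(Q'): in S::=T c Q', the suffix after Q' is empty, so FOLLOW(Q') ⊇ FOLLOW(S) = {a, b, c, z}; in Q'::=S Q' Q, Q' is followed by Q with FIRST {λ, a, b, c, z}; in Q'::=S Q' Q, the suffix after Q' is nullable (adds nothing new). Thus FOLLOW(Q') = {a, b, c, z}.
FOLLOW(T'): in Q::=S T' a, T' is followed by a with FIRST {a}; in T'::=b T' b, T' is followed by b with FIRST {b}. Thus FOLLOW(T') = {a, b}.
FOLLOW(Q): in T::=z S a Q, the suffix after Q is empty, so FOLLOW(Q) ⊇ FOLLOW(T) = {$, a, b, c, z}; in T::=Q S b c, Q is followed by S b c with FIRST {a, b, c, z}; in Q'::=S Q' Q, the suffix after Q is empty, so FOLLOW(Q) ⊇ FOLLOW(Q') = {a, b, c, z}; in T'::=T a x Q, the suffix after Q is empty, so FOLLOW(Q) ⊇ FOLLOW(T') = {a, b}. Thus FOLLOW(Q) = {$, a, b, c, z}.
FOLLOW(T): in Q::=c T, the suffix after T is empty, so FOLLOW(T) ⊇ FOLLOW(Q) = {$, a, b, c, z}; in S::=T a x T (occurrence 1), T is followed by a x T with FIRST {a}; in S::=T a x T (occurrence 2), the suffix after T is empty, so FOLLOW(T) ⊇ FOLLOW(S) = {a, b, c, z}; in S::=T c Q', T is followed by c Q' with FIRST {c}; in Q'::=T b, T is followed by b with FIRST {b}; in T'::=T, the suffix after T is empty, so FOLLOW(T) ⊇ FOLLOW(T') = {a, b}; in T'::=T a x Q, T is followed by a x Q with FIRST {a}. Thus FOLLOW(T) = {$, a, b, c, z}.

{$, a, b, c, z}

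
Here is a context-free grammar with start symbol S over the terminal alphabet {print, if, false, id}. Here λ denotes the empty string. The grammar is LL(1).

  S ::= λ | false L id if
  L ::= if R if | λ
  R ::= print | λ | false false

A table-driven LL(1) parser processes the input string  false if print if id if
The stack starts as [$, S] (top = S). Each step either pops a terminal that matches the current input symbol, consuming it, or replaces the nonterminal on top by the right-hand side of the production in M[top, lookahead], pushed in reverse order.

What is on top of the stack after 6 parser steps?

if

     Stack             Input                      Action
  1  $ S               false if print if id if $  expand S ::= false L id if
  2  $ if id L false   false if print if id if $  match false
  3  $ if id L         if print if id if $        expand L ::= if R if
  4  $ if id if R if   if print if id if $        match if
  5  $ if id if R      print if id if $           expand R ::= print
  6  $ if id if print  print if id if $           match print
Stack after step 6: $ if id if (top = if).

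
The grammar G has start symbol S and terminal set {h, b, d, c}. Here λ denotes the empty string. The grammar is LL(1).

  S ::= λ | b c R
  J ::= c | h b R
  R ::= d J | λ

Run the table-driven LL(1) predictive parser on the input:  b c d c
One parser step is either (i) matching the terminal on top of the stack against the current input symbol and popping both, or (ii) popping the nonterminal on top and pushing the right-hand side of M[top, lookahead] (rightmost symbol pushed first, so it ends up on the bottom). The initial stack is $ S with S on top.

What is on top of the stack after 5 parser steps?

J

step 1: stack=$ S  input=b c d c $  — expand S ::= b c R
step 2: stack=$ R c b  input=b c d c $  — match b
step 3: stack=$ R c  input=c d c $  — match c
step 4: stack=$ R  input=d c $  — expand R ::= d J
step 5: stack=$ J d  input=d c $  — match d
Stack after step 5: $ J (top = J).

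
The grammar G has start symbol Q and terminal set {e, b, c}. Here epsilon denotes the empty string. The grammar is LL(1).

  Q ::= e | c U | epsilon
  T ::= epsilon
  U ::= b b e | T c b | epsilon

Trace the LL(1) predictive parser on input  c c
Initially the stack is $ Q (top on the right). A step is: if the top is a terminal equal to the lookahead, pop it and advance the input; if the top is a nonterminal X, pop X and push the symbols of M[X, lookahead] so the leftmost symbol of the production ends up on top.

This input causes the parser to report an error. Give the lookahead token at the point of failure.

     Stack    Input  Action
  1  $ Q      c c $  expand Q ::= c U
  2  $ U c    c c $  match c
  3  $ U      c $    expand U ::= T c b
  4  $ b c T  c $    expand T ::= epsilon
  5  $ b c    c $    match c
  6  $ b      $      error: top is terminal b but lookahead is $

$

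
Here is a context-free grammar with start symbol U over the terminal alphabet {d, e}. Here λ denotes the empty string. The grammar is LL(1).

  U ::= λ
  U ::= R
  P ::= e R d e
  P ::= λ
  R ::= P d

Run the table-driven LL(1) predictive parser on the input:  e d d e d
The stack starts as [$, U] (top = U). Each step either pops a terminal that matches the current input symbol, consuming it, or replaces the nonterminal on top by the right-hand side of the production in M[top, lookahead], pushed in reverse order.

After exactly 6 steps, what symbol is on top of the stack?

     Stack        Input        Action
  1  $ U          e d d e d $  expand U ::= R
  2  $ R          e d d e d $  expand R ::= P d
  3  $ d P        e d d e d $  expand P ::= e R d e
  4  $ d e d R e  e d d e d $  match e
  5  $ d e d R    d d e d $    expand R ::= P d
  6  $ d e d d P  d d e d $    expand P ::= λ
Stack after step 6: $ d e d d (top = d).

d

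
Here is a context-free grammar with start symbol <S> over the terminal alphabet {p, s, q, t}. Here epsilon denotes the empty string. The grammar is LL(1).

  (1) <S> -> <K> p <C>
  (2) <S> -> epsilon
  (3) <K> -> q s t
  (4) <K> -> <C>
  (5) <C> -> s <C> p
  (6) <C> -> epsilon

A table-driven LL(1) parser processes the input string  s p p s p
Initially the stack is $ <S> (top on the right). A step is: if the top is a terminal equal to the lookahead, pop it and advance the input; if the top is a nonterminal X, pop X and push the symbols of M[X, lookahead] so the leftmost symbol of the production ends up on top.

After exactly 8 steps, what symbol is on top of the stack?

s

     Stack            Input        Action
  1  $ <S>            s p p s p $  expand <S> -> <K> p <C>
  2  $ <C> p <K>      s p p s p $  expand <K> -> <C>
  3  $ <C> p <C>      s p p s p $  expand <C> -> s <C> p
  4  $ <C> p p <C> s  s p p s p $  match s
  5  $ <C> p p <C>    p p s p $    expand <C> -> epsilon
  6  $ <C> p p        p p s p $    match p
  7  $ <C> p          p s p $      match p
  8  $ <C>            s p $        expand <C> -> s <C> p
Stack after step 8: $ p <C> s (top = s).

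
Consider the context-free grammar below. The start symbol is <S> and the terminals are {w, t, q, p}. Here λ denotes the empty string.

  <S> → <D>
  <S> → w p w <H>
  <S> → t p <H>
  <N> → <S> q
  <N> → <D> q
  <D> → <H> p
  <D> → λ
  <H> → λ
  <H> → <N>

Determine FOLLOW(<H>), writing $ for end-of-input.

{$, p, q}

FIRST(<S>): from <S>→<D> we get {λ, p, q, t, w}; from <S>→w p w <H> we get {w}; from <S>→t p <H> we get {t}. So FIRST(<S>) = {λ, p, q, t, w}.
FIRST(<N>): from <N>→<S> q we get {p, q, t, w}; from <N>→<D> q we get {p, q, t, w}. So FIRST(<N>) = {p, q, t, w}.
FIRST(<H>): from <H>→λ we get {λ}; from <H>→<N> we get {p, q, t, w}. So FIRST(<H>) = {λ, p, q, t, w}.
FIRST(<D>): from <D>→<H> p we get {p, q, t, w}; from <D>→λ we get {λ}. So FIRST(<D>) = {λ, p, q, t, w}.
FOLLOW(<S>) includes $ since <S> is the start symbol.
FOLLOW(<S>): in <N>→<S> q, <S> is followed by q with FIRST {q}. Thus FOLLOW(<S>) = {$, q}.
FOLLOW(<D>): in <S>→<D>, the suffix after <D> is empty, so FOLLOW(<D>) ⊇ FOLLOW(<S>) = {$, q}; in <N>→<D> q, <D> is followed by q with FIRST {q}. Thus FOLLOW(<D>) = {$, q}.
FOLLOW(<H>): in <S>→w p w <H>, the suffix after <H> is empty, so FOLLOW(<H>) ⊇ FOLLOW(<S>) = {$, q}; in <S>→t p <H>, the suffix after <H> is empty, so FOLLOW(<H>) ⊇ FOLLOW(<S>) = {$, q}; in <D>→<H> p, <H> is followed by p with FIRST {p}. Thus FOLLOW(<H>) = {$, p, q}.
FOLLOW(<N>): in <H>→<N>, the suffix after <N> is empty, so FOLLOW(<N>) ⊇ FOLLOW(<H>) = {$, p, q}. Thus FOLLOW(<N>) = {$, p, q}.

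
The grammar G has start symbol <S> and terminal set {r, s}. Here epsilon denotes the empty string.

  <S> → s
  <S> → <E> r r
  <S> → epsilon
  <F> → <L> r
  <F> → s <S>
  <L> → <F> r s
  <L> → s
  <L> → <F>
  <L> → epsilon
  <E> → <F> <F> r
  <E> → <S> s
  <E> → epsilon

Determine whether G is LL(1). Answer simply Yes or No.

No

FIRST(<S>) = {epsilon, r, s}
FIRST(<F>) = {r, s}
FIRST(<L>) = {epsilon, r, s}
FIRST(<E>) = {epsilon, r, s}
FOLLOW(<S>) = {$, r, s}
FOLLOW(<F>) = {r, s}
FOLLOW(<L>) = {r}
FOLLOW(<E>) = {r}
Cell M[<E>, r] receives both <E> → <F> <F> r and <E> → <S> s and <E> → epsilon — the grammar is not LL(1).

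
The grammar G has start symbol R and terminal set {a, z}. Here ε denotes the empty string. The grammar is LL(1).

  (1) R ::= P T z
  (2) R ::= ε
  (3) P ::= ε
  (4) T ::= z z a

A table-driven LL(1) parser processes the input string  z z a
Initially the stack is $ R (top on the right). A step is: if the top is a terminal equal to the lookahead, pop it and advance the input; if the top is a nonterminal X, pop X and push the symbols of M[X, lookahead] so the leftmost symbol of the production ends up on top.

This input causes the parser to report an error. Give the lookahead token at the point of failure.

step 1: stack=$ R  input=z z a $  — expand R ::= P T z
step 2: stack=$ z T P  input=z z a $  — expand P ::= ε
step 3: stack=$ z T  input=z z a $  — expand T ::= z z a
step 4: stack=$ z a z z  input=z z a $  — match z
step 5: stack=$ z a z  input=z a $  — match z
step 6: stack=$ z a  input=a $  — match a
step 7: stack=$ z  input=$  — error: top is terminal z but lookahead is $

$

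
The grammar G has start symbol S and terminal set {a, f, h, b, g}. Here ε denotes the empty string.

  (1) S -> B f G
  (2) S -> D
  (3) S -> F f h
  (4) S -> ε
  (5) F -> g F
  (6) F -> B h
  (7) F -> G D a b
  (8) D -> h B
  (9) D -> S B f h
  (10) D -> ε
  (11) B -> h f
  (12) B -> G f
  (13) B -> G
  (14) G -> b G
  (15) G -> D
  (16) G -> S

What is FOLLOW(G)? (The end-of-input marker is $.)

{$, a, b, f, g, h}

FIRST(S) = {ε, a, b, f, g, h}  (via B f G, D, F f h)
FIRST(F) = {a, b, f, g, h}  (via B h, G D a b)
FIRST(D) = {ε, a, b, f, g, h}  (via S B f h)
FIRST(G) = {ε, a, b, f, g, h}  (via D, S)
FIRST(B) = {ε, a, b, f, g, h}  (via G f, G)
FOLLOW(S) includes $ since S is the start symbol.
FOLLOW(F): in S->F f h, F is followed by f h with FIRST {f}; in F->g F, the suffix after F is empty (adds nothing new). Thus FOLLOW(F) = {f}.
FOLLOW(S): in D->S B f h, S is followed by B f h with FIRST {a, b, f, g, h}; in G->S, the suffix after S is empty, so FOLLOW(S) ⊇ FOLLOW(G) = {$, a, b, f, g, h}. Thus FOLLOW(S) = {$, a, b, f, g, h}.
FOLLOW(D): in S->D, the suffix after D is empty, so FOLLOW(D) ⊇ FOLLOW(S) = {$, a, b, f, g, h}; in F->G D a b, D is followed by a b with FIRST {a}; in G->D, the suffix after D is empty, so FOLLOW(D) ⊇ FOLLOW(G) = {$, a, b, f, g, h}. Thus FOLLOW(D) = {$, a, b, f, g, h}.
FOLLOW(B): in S->B f G, B is followed by f G with FIRST {f}; in F->B h, B is followed by h with FIRST {h}; in D->h B, the suffix after B is empty, so FOLLOW(B) ⊇ FOLLOW(D) = {$, a, b, f, g, h}; in D->S B f h, B is followed by f h with FIRST {f}. Thus FOLLOW(B) = {$, a, b, f, g, h}.
FOLLOW(G): in S->B f G, the suffix after G is empty, so FOLLOW(G) ⊇ FOLLOW(S) = {$, a, b, f, g, h}; in F->G D a b, G is followed by D a b with FIRST {a, b, f, g, h}; in B->G f, G is followed by f with FIRST {f}; in B->G, the suffix after G is empty, so FOLLOW(G) ⊇ FOLLOW(B) = {$, a, b, f, g, h}; in G->b G, the suffix after G is empty (adds nothing new). Thus FOLLOW(G) = {$, a, b, f, g, h}.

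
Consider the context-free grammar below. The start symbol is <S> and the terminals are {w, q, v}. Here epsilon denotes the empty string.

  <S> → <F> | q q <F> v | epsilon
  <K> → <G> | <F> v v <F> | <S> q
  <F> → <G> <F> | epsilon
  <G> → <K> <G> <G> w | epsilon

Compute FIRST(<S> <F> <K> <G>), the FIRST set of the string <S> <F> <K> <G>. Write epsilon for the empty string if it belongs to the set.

{epsilon, q, v, w}

FIRST(<S>) = {epsilon, q, v, w}  (via <F>)
FIRST(<K>) = {epsilon, q, v, w}  (via <G>, <F> v v <F>, <S> q)
FIRST(<G>) = {epsilon, q, v, w}  (via <K> <G> <G> w)
FIRST(<F>) = {epsilon, q, v, w}  (via <G> <F>)
FIRST(<S> <F> <K> <G>): take FIRST of each symbol in turn, carrying on past any symbol whose FIRST contains epsilon; result {epsilon, q, v, w}.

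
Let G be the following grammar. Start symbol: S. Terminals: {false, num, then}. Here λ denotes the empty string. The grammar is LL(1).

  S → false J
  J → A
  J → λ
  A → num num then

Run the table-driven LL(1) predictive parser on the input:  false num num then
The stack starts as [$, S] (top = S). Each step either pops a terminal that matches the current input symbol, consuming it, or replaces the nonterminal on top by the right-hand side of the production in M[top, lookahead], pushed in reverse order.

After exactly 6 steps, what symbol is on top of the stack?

     Stack           Input                 Action
  1  $ S             false num num then $  expand S → false J
  2  $ J false       false num num then $  match false
  3  $ J             num num then $        expand J → A
  4  $ A             num num then $        expand A → num num then
  5  $ then num num  num num then $        match num
  6  $ then num      num then $            match num
Stack after step 6: $ then (top = then).

then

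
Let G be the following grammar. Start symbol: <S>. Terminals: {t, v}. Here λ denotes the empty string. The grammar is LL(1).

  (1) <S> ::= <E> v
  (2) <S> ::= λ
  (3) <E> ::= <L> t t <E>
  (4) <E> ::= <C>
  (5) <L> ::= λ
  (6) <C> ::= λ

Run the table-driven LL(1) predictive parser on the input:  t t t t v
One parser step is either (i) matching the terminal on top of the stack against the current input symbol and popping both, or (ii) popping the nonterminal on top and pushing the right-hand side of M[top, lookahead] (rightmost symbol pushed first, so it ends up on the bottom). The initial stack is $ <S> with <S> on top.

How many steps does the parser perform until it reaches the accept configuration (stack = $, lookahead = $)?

step 1: stack=$ <S>  input=t t t t v $  — expand <S> ::= <E> v
step 2: stack=$ v <E>  input=t t t t v $  — expand <E> ::= <L> t t <E>
step 3: stack=$ v <E> t t <L>  input=t t t t v $  — expand <L> ::= λ
step 4: stack=$ v <E> t t  input=t t t t v $  — match t
step 5: stack=$ v <E> t  input=t t t v $  — match t
step 6: stack=$ v <E>  input=t t v $  — expand <E> ::= <L> t t <E>
step 7: stack=$ v <E> t t <L>  input=t t v $  — expand <L> ::= λ
step 8: stack=$ v <E> t t  input=t t v $  — match t
step 9: stack=$ v <E> t  input=t v $  — match t
step 10: stack=$ v <E>  input=v $  — expand <E> ::= <C>
step 11: stack=$ v <C>  input=v $  — expand <C> ::= λ
step 12: stack=$ v  input=v $  — match v
Accept reached after 12 steps.

12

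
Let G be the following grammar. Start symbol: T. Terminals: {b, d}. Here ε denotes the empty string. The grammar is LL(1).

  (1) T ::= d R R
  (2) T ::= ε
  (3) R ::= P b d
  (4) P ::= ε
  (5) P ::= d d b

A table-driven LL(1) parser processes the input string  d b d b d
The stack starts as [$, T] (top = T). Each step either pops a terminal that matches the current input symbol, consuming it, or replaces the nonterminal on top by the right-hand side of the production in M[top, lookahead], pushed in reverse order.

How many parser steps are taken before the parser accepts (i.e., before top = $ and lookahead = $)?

      Stack      Input        Action
   1  $ T        d b d b d $  expand T ::= d R R
   2  $ R R d    d b d b d $  match d
   3  $ R R      b d b d $    expand R ::= P b d
   4  $ R d b P  b d b d $    expand P ::= ε
   5  $ R d b    b d b d $    match b
   6  $ R d      d b d $      match d
   7  $ R        b d $        expand R ::= P b d
   8  $ d b P    b d $        expand P ::= ε
   9  $ d b      b d $        match b
  10  $ d        d $          match d
Accept reached after 10 steps.

10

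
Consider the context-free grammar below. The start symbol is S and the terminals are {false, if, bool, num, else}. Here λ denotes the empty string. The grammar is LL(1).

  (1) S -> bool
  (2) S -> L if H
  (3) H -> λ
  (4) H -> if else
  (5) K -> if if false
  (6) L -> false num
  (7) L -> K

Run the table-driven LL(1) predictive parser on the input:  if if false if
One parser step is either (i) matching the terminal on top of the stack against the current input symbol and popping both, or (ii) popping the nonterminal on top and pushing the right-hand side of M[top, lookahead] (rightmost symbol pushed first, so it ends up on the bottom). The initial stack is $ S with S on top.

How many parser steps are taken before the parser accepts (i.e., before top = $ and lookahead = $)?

step 1: stack=$ S  input=if if false if $  — expand S -> L if H
step 2: stack=$ H if L  input=if if false if $  — expand L -> K
step 3: stack=$ H if K  input=if if false if $  — expand K -> if if false
step 4: stack=$ H if false if if  input=if if false if $  — match if
step 5: stack=$ H if false if  input=if false if $  — match if
step 6: stack=$ H if false  input=false if $  — match false
step 7: stack=$ H if  input=if $  — match if
step 8: stack=$ H  input=$  — expand H -> λ
Accept reached after 8 steps.

8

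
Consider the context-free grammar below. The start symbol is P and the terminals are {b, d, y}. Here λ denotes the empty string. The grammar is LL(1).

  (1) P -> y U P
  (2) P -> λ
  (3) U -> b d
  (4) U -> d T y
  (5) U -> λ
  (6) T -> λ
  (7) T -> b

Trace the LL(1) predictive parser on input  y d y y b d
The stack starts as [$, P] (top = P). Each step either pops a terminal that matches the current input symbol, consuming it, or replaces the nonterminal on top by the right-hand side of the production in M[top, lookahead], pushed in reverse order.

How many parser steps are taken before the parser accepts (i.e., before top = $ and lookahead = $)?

      Stack      Input          Action
   1  $ P        y d y y b d $  expand P -> y U P
   2  $ P U y    y d y y b d $  match y
   3  $ P U      d y y b d $    expand U -> d T y
   4  $ P y T d  d y y b d $    match d
   5  $ P y T    y y b d $      expand T -> λ
   6  $ P y      y y b d $      match y
   7  $ P        y b d $        expand P -> y U P
   8  $ P U y    y b d $        match y
   9  $ P U      b d $          expand U -> b d
  10  $ P d b    b d $          match b
  11  $ P d      d $            match d
  12  $ P        $              expand P -> λ
Accept reached after 12 steps.

12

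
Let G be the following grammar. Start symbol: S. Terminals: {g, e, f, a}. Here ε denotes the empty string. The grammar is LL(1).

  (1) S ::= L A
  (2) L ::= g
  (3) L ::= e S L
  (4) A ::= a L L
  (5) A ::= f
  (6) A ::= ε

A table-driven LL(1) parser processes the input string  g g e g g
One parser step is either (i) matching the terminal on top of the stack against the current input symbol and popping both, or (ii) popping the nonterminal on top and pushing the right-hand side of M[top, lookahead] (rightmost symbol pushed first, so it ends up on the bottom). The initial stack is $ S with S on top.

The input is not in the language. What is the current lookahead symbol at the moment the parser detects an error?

     Stack  Input        Action
  1  $ S    g g e g g $  expand S ::= L A
  2  $ A L  g g e g g $  expand L ::= g
  3  $ A g  g g e g g $  match g
  4  $ A    g e g g $    expand A ::= ε
  5  $      g e g g $    error: stack empty but input remains

g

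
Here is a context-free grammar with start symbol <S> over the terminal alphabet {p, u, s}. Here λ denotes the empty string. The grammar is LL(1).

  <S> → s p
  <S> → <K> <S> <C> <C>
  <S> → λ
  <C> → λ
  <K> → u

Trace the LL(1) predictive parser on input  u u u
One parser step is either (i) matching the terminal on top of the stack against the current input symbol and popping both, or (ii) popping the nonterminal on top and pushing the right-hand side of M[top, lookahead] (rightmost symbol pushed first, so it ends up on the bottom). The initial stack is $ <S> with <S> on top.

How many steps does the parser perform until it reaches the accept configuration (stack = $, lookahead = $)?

      Stack                              Input    Action
   1  $ <S>                              u u u $  expand <S> → <K> <S> <C> <C>
   2  $ <C> <C> <S> <K>                  u u u $  expand <K> → u
   3  $ <C> <C> <S> u                    u u u $  match u
   4  $ <C> <C> <S>                      u u $    expand <S> → <K> <S> <C> <C>
   5  $ <C> <C> <C> <C> <S> <K>          u u $    expand <K> → u
   6  $ <C> <C> <C> <C> <S> u            u u $    match u
   7  $ <C> <C> <C> <C> <S>              u $      expand <S> → <K> <S> <C> <C>
   8  $ <C> <C> <C> <C> <C> <C> <S> <K>  u $      expand <K> → u
   9  $ <C> <C> <C> <C> <C> <C> <S> u    u $      match u
  10  $ <C> <C> <C> <C> <C> <C> <S>      $        expand <S> → λ
  11  $ <C> <C> <C> <C> <C> <C>          $        expand <C> → λ
  12  $ <C> <C> <C> <C> <C>              $        expand <C> → λ
  13  $ <C> <C> <C> <C>                  $        expand <C> → λ
  14  $ <C> <C> <C>                      $        expand <C> → λ
  15  $ <C> <C>                          $        expand <C> → λ
  16  $ <C>                              $        expand <C> → λ
Accept reached after 16 steps.

16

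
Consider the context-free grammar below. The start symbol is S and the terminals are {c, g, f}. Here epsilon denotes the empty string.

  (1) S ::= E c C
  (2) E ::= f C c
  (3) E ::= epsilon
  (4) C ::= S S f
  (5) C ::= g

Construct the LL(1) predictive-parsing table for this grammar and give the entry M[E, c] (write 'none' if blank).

FIRST(E) = {epsilon, f}
FIRST(S) = {c, f}  (via E c C)
FIRST(C) = {c, f, g}  (via S S f)
FOLLOW(S) includes $ since S is the start symbol.
FOLLOW(E): in S::=E c C, E is followed by c C with FIRST {c}. Thus FOLLOW(E) = {c}.
For E ::= f C c: FIRST(f C c) = {f}, so it goes in M[E, t] for t ∈ {f}.
For E ::= epsilon: FIRST(epsilon) = {epsilon}, so it goes in M[E, t] for t ∈ {}; since epsilon ∈ FIRST, also for every t ∈ FOLLOW(E) = {c}.

E ::= epsilon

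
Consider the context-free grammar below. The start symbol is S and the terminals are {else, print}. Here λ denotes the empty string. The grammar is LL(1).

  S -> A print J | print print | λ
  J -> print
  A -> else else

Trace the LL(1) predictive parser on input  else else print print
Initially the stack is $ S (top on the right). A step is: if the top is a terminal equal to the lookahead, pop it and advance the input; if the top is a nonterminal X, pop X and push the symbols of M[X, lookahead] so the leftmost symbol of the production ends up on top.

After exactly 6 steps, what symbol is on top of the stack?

print

step 1: stack=$ S  input=else else print print $  — expand S -> A print J
step 2: stack=$ J print A  input=else else print print $  — expand A -> else else
step 3: stack=$ J print else else  input=else else print print $  — match else
step 4: stack=$ J print else  input=else print print $  — match else
step 5: stack=$ J print  input=print print $  — match print
step 6: stack=$ J  input=print $  — expand J -> print
Stack after step 6: $ print (top = print).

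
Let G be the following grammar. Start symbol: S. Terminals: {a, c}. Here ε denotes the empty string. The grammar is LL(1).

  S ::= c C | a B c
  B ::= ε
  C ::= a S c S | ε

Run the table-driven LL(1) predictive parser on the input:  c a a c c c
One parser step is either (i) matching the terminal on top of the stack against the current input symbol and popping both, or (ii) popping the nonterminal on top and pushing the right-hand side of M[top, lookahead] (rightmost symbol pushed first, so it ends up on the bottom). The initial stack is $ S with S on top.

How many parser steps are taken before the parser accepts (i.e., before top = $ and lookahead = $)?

step 1: stack=$ S  input=c a a c c c $  — expand S ::= c C
step 2: stack=$ C c  input=c a a c c c $  — match c
step 3: stack=$ C  input=a a c c c $  — expand C ::= a S c S
step 4: stack=$ S c S a  input=a a c c c $  — match a
step 5: stack=$ S c S  input=a c c c $  — expand S ::= a B c
step 6: stack=$ S c c B a  input=a c c c $  — match a
step 7: stack=$ S c c B  input=c c c $  — expand B ::= ε
step 8: stack=$ S c c  input=c c c $  — match c
step 9: stack=$ S c  input=c c $  — match c
step 10: stack=$ S  input=c $  — expand S ::= c C
step 11: stack=$ C c  input=c $  — match c
step 12: stack=$ C  input=$  — expand C ::= ε
Accept reached after 12 steps.

12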